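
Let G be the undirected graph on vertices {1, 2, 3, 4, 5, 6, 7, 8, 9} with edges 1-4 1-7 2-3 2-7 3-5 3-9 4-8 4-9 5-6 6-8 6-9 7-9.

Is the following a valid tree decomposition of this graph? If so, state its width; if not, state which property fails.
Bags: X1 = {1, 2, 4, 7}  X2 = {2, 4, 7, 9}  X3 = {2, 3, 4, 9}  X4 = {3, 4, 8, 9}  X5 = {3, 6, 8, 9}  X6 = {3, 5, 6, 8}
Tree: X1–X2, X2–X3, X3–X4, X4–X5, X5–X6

Every vertex of G appears in some bag (union = {1, 2, 3, 4, 5, 6, 7, 8, 9}); every edge is covered by a bag; and for each vertex v the set of bags containing v is connected in the bag tree. The decomposition is therefore valid. The largest bag has 4 vertices, so the width is 3.

Yes; width 3.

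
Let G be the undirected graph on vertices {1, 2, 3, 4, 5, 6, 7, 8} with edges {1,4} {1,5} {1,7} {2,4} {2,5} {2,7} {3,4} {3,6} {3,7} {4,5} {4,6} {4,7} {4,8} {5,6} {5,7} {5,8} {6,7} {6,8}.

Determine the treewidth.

A width-3 tree decomposition is:
Bags: B1 = {3, 4, 6, 7}  B2 = {4, 5, 6, 7}  B3 = {4, 5, 6, 8}  B4 = {2, 4, 5, 7}  B5 = {1, 4, 5, 7}
Tree: B1–B2, B2–B3, B2–B4, B2–B5
The largest bag has 4 vertices, giving width 3; this decomposition certifies tw(G) ≤ 3. On the other hand G contains the 4-clique {3, 4, 6, 7}. A clique must lie in a single bag of any decomposition, so no decomposition can have width below 3. Combining the bounds, tw(G) = 3.

3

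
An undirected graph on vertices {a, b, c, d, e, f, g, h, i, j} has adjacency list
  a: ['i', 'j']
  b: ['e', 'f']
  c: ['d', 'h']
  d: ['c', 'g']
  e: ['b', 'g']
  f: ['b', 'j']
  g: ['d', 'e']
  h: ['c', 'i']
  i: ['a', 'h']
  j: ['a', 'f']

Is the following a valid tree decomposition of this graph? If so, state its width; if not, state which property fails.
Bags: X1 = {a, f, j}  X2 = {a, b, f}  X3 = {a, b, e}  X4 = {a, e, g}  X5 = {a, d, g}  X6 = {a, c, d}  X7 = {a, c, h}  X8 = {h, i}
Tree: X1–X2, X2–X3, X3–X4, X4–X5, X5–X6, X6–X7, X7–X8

No — edge (a,i) lies in no bag.

A tree decomposition must satisfy three properties: every vertex lies in some bag; for every edge, both endpoints lie together in some bag; and for every vertex, the bags containing it form a connected subtree. Here edge (a,i) lies in no bag, so the decomposition is invalid.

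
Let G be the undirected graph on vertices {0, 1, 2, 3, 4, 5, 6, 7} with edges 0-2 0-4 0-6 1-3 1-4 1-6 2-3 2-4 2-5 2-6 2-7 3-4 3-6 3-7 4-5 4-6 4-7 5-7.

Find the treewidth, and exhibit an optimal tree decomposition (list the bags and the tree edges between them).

Every bag has size at most 4, so the width is 4 − 1 = 3 and tw(G) ≤ 3. On the other hand G contains the 4-clique {1, 3, 4, 6}. A clique must lie in a single bag of any decomposition, so no decomposition can have width below 3. Combining the bounds, tw(G) = 3.

Treewidth 3.
One such decomposition:
Bags: B1 = {2, 3, 4, 7}  B2 = {2, 3, 4, 6}  B3 = {2, 4, 5, 7}  B4 = {1, 3, 4, 6}  B5 = {0, 2, 4, 6}
Tree: B1–B2, B1–B3, B2–B4, B2–B5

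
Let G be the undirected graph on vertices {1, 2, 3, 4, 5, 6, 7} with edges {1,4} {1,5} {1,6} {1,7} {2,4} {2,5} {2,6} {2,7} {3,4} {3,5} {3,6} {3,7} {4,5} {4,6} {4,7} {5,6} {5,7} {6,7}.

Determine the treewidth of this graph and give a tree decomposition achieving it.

Every bag has size at most 5, so the width is 5 − 1 = 4 and tw(G) ≤ 4. Conversely, {1, 4, 5, 6, 7} is a clique of size 5, and the vertices of any clique must share a bag in every tree decomposition; so some bag has ≥ 5 vertices and tw(G) ≥ 4. Therefore the treewidth is 4.

Treewidth 4.
Bags: B1 = {3, 4, 5, 6, 7}  B2 = {2, 4, 5, 6, 7}  B3 = {1, 4, 5, 6, 7}
Tree: B1–B2, B1–B3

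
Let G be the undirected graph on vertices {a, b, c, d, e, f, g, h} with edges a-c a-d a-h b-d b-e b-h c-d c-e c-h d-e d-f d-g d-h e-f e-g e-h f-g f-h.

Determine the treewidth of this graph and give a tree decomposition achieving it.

Treewidth 3.
Bags: B1 = {b, d, e, h}  B2 = {d, e, f, h}  B3 = {c, d, e, h}  B4 = {d, e, f, g}  B5 = {a, c, d, h}
Tree: B1–B2, B2–B3, B2–B4, B3–B5

The largest bag has 4 vertices, giving width 3; this decomposition certifies tw(G) ≤ 3. On the other hand G contains the 4-clique {d, e, f, g}. A clique must lie in a single bag of any decomposition, so no decomposition can have width below 3. Combining the bounds, tw(G) = 3.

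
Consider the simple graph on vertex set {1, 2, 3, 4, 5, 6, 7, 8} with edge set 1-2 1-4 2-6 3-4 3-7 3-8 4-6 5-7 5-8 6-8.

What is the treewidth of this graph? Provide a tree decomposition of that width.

Every bag has size at most 3, so the width is 3 − 1 = 2 and tw(G) ≤ 2. The edges 2–1–4–6–2 form a cycle, so G is not a tree and its treewidth is at least 2. Therefore the treewidth is 2.

Treewidth 2.
One such decomposition:
Bags: B1 = {1, 2, 6}  B2 = {1, 4, 6}  B3 = {4, 6, 8}  B4 = {3, 4, 8}  B5 = {3, 5, 8}  B6 = {3, 5, 7}
Tree: B1–B2, B2–B3, B3–B4, B4–B5, B5–B6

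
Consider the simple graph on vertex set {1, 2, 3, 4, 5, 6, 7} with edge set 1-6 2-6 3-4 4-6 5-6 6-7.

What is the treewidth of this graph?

A width-1 tree decomposition is:
Bags: B1 = {3, 4}  B2 = {4, 6}  B3 = {2, 6}  B4 = {5, 6}  B5 = {6, 7}  B6 = {1, 6}
Tree: B1–B2, B2–B3, B3–B4, B4–B5, B2–B6
The largest bag has 2 vertices, giving width 1; this decomposition certifies tw(G) ≤ 1. G has an edge, so its treewidth is at least 1. The upper and lower bounds meet at 1, so that is the treewidth.

1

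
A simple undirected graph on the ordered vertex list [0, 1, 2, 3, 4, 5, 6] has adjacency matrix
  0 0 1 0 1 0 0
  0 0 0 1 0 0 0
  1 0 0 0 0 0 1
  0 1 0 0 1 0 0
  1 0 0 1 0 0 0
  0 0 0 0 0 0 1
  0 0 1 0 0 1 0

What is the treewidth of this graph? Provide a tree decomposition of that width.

Every bag has size at most 2, so the width is 2 − 1 = 1 and tw(G) ≤ 1. G has an edge, so its treewidth is at least 1. Therefore the treewidth is 1.

Treewidth 1.
Bags: B1 = {5, 6}  B2 = {2, 6}  B3 = {0, 2}  B4 = {0, 4}  B5 = {3, 4}  B6 = {1, 3}
Tree: B1–B2, B2–B3, B3–B4, B4–B5, B5–B6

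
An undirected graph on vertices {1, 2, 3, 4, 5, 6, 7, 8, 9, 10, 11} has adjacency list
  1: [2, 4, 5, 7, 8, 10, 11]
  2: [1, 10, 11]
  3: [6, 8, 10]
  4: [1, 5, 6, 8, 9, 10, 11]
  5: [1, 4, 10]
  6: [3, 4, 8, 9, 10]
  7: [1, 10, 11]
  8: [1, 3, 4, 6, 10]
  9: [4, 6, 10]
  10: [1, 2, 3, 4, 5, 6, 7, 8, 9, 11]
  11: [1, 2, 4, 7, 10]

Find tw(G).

3

A width-3 tree decomposition is:
Bags: B1 = {1, 4, 8, 10}  B2 = {4, 6, 8, 10}  B3 = {1, 4, 10, 11}  B4 = {3, 6, 8, 10}  B5 = {1, 2, 10, 11}  B6 = {1, 4, 5, 10}  B7 = {4, 6, 9, 10}  B8 = {1, 7, 10, 11}
Tree: B1–B2, B1–B3, B2–B4, B3–B5, B3–B6, B2–B7, B5–B8
Each bag holds 4 vertices, so the decomposition has width 3, which upper-bounds the treewidth. On the other hand G contains the 4-clique {1, 2, 10, 11}. A clique must lie in a single bag of any decomposition, so no decomposition can have width below 3. Combining the bounds, tw(G) = 3.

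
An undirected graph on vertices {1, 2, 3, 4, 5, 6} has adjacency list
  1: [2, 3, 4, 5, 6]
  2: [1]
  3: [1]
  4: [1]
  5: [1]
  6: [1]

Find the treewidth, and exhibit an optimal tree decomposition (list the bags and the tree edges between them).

Treewidth 1.
One optimal decomposition is:
Bags: B1 = {1, 2}  B2 = {1, 5}  B3 = {1, 4}  B4 = {1, 3}  B5 = {1, 6}
Tree: B1–B2, B1–B3, B2–B4, B3–B5

Every bag has size at most 2, so the width is 2 − 1 = 1 and tw(G) ≤ 1. Since G has at least one edge (e.g. 2–1), it is not an edgeless graph, so tw(G) ≥ 1. Combining the bounds, tw(G) = 1.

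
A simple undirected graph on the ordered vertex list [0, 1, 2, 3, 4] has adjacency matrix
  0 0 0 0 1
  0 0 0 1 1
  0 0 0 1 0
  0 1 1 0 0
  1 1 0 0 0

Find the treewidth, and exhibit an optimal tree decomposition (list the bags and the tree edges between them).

Treewidth 1.
Bags: B1 = {0, 4}  B2 = {1, 4}  B3 = {1, 3}  B4 = {2, 3}
Tree: B1–B2, B2–B3, B3–B4

The largest bag has 2 vertices, giving width 1; this decomposition certifies tw(G) ≤ 1. Any graph with an edge has treewidth ≥ 1, and G has the edge 0–4. Therefore the treewidth is 1.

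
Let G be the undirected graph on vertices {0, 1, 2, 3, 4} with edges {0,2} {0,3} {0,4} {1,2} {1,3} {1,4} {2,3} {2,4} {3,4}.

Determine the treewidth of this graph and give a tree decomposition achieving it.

Each bag holds 4 vertices, so the decomposition has width 3, which upper-bounds the treewidth. On the other hand G contains the 4-clique {0, 2, 3, 4}. A clique must lie in a single bag of any decomposition, so no decomposition can have width below 3. Combining the bounds, tw(G) = 3.

Treewidth 3.
One optimal decomposition is:
Bags: B1 = {0, 2, 3, 4}  B2 = {1, 2, 3, 4}
Tree: B1–B2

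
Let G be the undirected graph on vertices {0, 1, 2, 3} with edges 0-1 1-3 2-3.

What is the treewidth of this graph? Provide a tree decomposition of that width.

Treewidth 1.
Bags: B1 = {2, 3}  B2 = {1, 3}  B3 = {0, 1}
Tree: B1–B2, B2–B3

The largest bag has 2 vertices, giving width 1; this decomposition certifies tw(G) ≤ 1. G has an edge, so its treewidth is at least 1. The upper and lower bounds meet at 1, so that is the treewidth.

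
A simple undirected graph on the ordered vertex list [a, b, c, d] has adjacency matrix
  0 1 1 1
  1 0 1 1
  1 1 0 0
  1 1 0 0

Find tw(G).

A width-2 tree decomposition is:
Bags: B1 = {a, b, c}  B2 = {a, b, d}
Tree: B1–B2
The largest bag has 3 vertices, giving width 2; this decomposition certifies tw(G) ≤ 2. For the lower bound, the 3 vertices {a, b, d} are pairwise adjacent, and any tree decomposition puts a clique entirely inside one bag — forcing width ≥ 2. Therefore the treewidth is 2.

2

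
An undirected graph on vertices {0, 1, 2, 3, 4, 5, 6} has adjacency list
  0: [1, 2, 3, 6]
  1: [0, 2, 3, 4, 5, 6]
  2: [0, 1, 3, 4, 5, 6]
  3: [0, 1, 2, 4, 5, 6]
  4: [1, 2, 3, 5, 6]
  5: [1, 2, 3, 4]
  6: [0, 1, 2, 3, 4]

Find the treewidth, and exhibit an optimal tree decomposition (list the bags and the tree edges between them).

Treewidth 4.
One optimal decomposition is:
Bags: B1 = {1, 2, 3, 4, 6}  B2 = {1, 2, 3, 4, 5}  B3 = {0, 1, 2, 3, 6}
Tree: B1–B2, B1–B3

Every bag has size at most 5, so the width is 5 − 1 = 4 and tw(G) ≤ 4. On the other hand G contains the 5-clique {0, 1, 2, 3, 6}. A clique must lie in a single bag of any decomposition, so no decomposition can have width below 4. The upper and lower bounds meet at 4, so that is the treewidth.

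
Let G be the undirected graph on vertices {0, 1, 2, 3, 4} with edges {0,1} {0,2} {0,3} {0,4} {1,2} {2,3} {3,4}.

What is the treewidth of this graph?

2

A width-2 tree decomposition is:
Bags: B1 = {0, 3, 4}  B2 = {0, 2, 3}  B3 = {0, 1, 2}
Tree: B1–B2, B2–B3
The largest bag has 3 vertices, giving width 2; this decomposition certifies tw(G) ≤ 2. On the other hand G contains the 3-clique {0, 1, 2}. A clique must lie in a single bag of any decomposition, so no decomposition can have width below 2. The upper and lower bounds meet at 2, so that is the treewidth.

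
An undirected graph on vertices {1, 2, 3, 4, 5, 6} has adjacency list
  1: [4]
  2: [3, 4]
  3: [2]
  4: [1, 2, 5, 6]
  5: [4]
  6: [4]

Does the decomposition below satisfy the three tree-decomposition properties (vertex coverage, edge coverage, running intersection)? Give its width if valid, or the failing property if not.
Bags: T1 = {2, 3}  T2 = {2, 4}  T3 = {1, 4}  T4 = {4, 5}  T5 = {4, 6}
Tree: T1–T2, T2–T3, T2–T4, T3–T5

Vertex coverage: the bags together contain {1, 2, 3, 4, 5, 6}, the full vertex set. Edge coverage: each edge of G has both endpoints in at least one bag. Running intersection: for every vertex, the bags containing it form a connected subtree. All three properties hold, so this is a valid tree decomposition of width max|bag| − 1 = 1, and hence tw(G) ≤ 1.

Yes; width 1.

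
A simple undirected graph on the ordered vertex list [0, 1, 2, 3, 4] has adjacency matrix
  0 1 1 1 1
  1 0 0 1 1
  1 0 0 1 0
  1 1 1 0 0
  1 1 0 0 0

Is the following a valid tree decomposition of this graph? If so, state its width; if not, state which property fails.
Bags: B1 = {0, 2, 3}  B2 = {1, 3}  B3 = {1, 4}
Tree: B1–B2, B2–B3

A tree decomposition must satisfy three properties: every vertex lies in some bag; for every edge, both endpoints lie together in some bag; and for every vertex, the bags containing it form a connected subtree. Here edge (0,1) lies in no bag, so the decomposition is invalid.

No — edge (0,1) lies in no bag.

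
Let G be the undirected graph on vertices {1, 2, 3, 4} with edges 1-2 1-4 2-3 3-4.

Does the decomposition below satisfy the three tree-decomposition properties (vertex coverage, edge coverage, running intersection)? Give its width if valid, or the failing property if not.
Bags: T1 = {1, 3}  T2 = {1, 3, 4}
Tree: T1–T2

A tree decomposition must satisfy three properties: every vertex lies in some bag; for every edge, both endpoints lie together in some bag; and for every vertex, the bags containing it form a connected subtree. Here vertex 2 appears in no bag, so the decomposition is invalid.

No — vertex 2 appears in no bag.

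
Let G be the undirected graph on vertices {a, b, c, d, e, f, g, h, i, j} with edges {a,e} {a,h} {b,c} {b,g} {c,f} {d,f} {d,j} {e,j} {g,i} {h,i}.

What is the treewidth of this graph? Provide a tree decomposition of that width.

Treewidth 2.
One such decomposition:
Bags: B1 = {a, e, h}  B2 = {e, h, i}  B3 = {e, g, i}  B4 = {b, e, g}  B5 = {b, c, e}  B6 = {c, e, f}  B7 = {d, e, f}  B8 = {d, e, j}
Tree: B1–B2, B2–B3, B3–B4, B4–B5, B5–B6, B6–B7, B7–B8

Each bag holds 3 vertices, so the decomposition has width 2, which upper-bounds the treewidth. For the lower bound, G contains the cycle e–a–h–i–g–b–c–f–d–j–e, so G is not a forest; only forests have treewidth ≤ 1, hence tw(G) ≥ 2. The upper and lower bounds meet at 2, so that is the treewidth.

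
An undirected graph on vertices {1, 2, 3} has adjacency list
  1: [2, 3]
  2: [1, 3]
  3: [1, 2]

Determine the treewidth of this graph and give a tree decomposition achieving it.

Treewidth 2.
One optimal decomposition is:
Bags: B1 = {1, 2, 3}
Tree: (single bag)

With just one bag of size 3, the width is 3 − 1 = 2, so tw(G) ≤ 2. For the lower bound, the 3 vertices {1, 2, 3} are pairwise adjacent, and any tree decomposition puts a clique entirely inside one bag — forcing width ≥ 2. Combining the bounds, tw(G) = 2.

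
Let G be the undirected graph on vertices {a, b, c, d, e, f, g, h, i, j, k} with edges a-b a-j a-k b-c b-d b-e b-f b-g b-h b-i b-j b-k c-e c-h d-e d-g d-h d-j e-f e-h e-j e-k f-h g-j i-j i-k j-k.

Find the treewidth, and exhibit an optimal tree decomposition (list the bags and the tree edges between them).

Treewidth 3.
One such decomposition:
Bags: B1 = {b, e, j, k}  B2 = {b, d, e, j}  B3 = {b, d, g, j}  B4 = {a, b, j, k}  B5 = {b, d, e, h}  B6 = {b, e, f, h}  B7 = {b, c, e, h}  B8 = {b, i, j, k}
Tree: B1–B2, B2–B3, B1–B4, B2–B5, B5–B6, B6–B7, B1–B8

Every bag has size at most 4, so the width is 4 − 1 = 3 and tw(G) ≤ 3. On the other hand G contains the 4-clique {b, d, g, j}. A clique must lie in a single bag of any decomposition, so no decomposition can have width below 3. Combining the bounds, tw(G) = 3.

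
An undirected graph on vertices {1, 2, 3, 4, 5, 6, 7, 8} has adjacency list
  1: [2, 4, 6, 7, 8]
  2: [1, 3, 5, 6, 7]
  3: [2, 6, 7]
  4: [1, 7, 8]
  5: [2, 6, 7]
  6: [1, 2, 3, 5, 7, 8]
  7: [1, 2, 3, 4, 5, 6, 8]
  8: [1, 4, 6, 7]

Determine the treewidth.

3

A width-3 tree decomposition is:
Bags: B1 = {2, 3, 6, 7}  B2 = {1, 2, 6, 7}  B3 = {1, 6, 7, 8}  B4 = {1, 4, 7, 8}  B5 = {2, 5, 6, 7}
Tree: B1–B2, B2–B3, B3–B4, B1–B5
Every bag has size at most 4, so the width is 4 − 1 = 3 and tw(G) ≤ 3. Conversely, {1, 4, 7, 8} is a clique of size 4, and the vertices of any clique must share a bag in every tree decomposition; so some bag has ≥ 4 vertices and tw(G) ≥ 3. Therefore the treewidth is 3.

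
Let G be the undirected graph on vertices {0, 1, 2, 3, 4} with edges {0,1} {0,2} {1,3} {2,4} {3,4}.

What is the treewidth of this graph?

A width-2 tree decomposition is:
Bags: B1 = {1, 3, 4}  B2 = {1, 2, 4}  B3 = {0, 1, 2}
Tree: B1–B2, B2–B3
The largest bag has 3 vertices, giving width 2; this decomposition certifies tw(G) ≤ 2. For the lower bound, G contains the cycle 1–3–4–2–0–1, so G is not a forest; only forests have treewidth ≤ 1, hence tw(G) ≥ 2. Combining the bounds, tw(G) = 2.

2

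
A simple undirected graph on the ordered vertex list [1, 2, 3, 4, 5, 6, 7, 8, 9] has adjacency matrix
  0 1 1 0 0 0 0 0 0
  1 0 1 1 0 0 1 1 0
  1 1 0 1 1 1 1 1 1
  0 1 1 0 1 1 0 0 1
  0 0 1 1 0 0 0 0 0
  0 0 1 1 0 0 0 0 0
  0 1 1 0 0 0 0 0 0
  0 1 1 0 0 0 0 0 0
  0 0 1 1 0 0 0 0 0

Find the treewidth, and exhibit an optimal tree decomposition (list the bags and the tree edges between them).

Treewidth 2.
One such decomposition:
Bags: B1 = {3, 4, 9}  B2 = {2, 3, 4}  B3 = {1, 2, 3}  B4 = {3, 4, 5}  B5 = {2, 3, 7}  B6 = {2, 3, 8}  B7 = {3, 4, 6}
Tree: B1–B2, B2–B3, B1–B4, B3–B5, B2–B6, B2–B7

The largest bag has 3 vertices, giving width 2; this decomposition certifies tw(G) ≤ 2. Conversely, {3, 4, 9} is a clique of size 3, and the vertices of any clique must share a bag in every tree decomposition; so some bag has ≥ 3 vertices and tw(G) ≥ 2. Hence tw(G) = 2 exactly.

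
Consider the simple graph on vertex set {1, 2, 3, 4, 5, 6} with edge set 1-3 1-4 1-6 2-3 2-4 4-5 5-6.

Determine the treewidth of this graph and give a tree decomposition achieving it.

Treewidth 2.
One optimal decomposition is:
Bags: B1 = {1, 2, 3}  B2 = {1, 2, 4}  B3 = {1, 4, 6}  B4 = {4, 5, 6}
Tree: B1–B2, B2–B3, B3–B4

Each bag holds 3 vertices, so the decomposition has width 2, which upper-bounds the treewidth. Since 3–2–4–1–3 is a cycle in G, G is not acyclic. Forests are exactly the graphs of treewidth ≤ 1, so tw(G) ≥ 2. Therefore the treewidth is 2.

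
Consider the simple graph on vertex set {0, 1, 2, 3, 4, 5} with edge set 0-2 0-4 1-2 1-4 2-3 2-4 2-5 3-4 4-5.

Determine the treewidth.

2

A width-2 tree decomposition is:
Bags: B1 = {1, 2, 4}  B2 = {0, 2, 4}  B3 = {2, 4, 5}  B4 = {2, 3, 4}
Tree: B1–B2, B2–B3, B3–B4
Every bag has size at most 3, so the width is 3 − 1 = 2 and tw(G) ≤ 2. Conversely, {0, 2, 4} is a clique of size 3, and the vertices of any clique must share a bag in every tree decomposition; so some bag has ≥ 3 vertices and tw(G) ≥ 2. Hence tw(G) = 2 exactly.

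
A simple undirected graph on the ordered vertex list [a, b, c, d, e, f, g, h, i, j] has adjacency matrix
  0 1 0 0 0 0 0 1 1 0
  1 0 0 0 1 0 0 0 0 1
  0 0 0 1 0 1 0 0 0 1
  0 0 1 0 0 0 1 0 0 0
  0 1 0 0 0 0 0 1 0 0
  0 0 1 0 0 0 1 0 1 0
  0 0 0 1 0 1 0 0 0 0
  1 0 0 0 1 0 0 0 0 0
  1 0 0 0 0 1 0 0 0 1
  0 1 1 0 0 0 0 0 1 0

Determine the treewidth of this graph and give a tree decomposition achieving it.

Each bag holds 3 vertices, so the decomposition has width 2, which upper-bounds the treewidth. Since g–d–c–f–g is a cycle in G, G is not acyclic. Forests are exactly the graphs of treewidth ≤ 1, so tw(G) ≥ 2. Hence tw(G) = 2 exactly.

Treewidth 2.
One optimal decomposition is:
Bags: B1 = {d, f, g}  B2 = {c, d, f}  B3 = {c, f, i}  B4 = {c, i, j}  B5 = {a, i, j}  B6 = {a, b, j}  B7 = {a, b, h}  B8 = {b, e, h}
Tree: B1–B2, B2–B3, B3–B4, B4–B5, B5–B6, B6–B7, B7–B8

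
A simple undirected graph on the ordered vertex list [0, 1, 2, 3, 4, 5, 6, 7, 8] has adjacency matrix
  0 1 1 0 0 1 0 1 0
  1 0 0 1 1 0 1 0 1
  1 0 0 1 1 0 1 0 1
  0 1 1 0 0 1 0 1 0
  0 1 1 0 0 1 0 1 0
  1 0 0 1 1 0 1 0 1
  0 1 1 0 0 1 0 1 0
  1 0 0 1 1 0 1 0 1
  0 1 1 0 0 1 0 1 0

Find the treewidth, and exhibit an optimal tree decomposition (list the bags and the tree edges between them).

The largest bag has 5 vertices, giving width 4; this decomposition certifies tw(G) ≤ 4. For the lower bound: the 5 vertex sets {4,5}, {1,6}, {3,7}, {2}, {0} are disjoint, each induces a connected subgraph, and every pair is joined by at least one edge of G. Contracting each set to a single vertex therefore yields K_{5} as a minor, and since treewidth is minor-monotone, tw(G) ≥ tw(K_{5}) = 4. Hence tw(G) = 4 exactly.

Treewidth 4.
Bags: B1 = {1, 2, 4, 5, 7}  B2 = {1, 2, 5, 6, 7}  B3 = {1, 2, 3, 5, 7}  B4 = {0, 1, 2, 5, 7}  B5 = {1, 2, 5, 7, 8}
Tree: B1–B2, B2–B3, B3–B4, B4–B5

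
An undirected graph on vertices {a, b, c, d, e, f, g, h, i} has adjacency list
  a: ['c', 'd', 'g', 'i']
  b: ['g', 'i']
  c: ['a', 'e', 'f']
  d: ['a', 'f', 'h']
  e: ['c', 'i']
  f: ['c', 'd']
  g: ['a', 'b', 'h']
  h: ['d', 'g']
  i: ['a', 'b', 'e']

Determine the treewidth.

3

A width-3 tree decomposition is:
Bags: B1 = {b, c, e, i}  B2 = {a, b, c, i}  B3 = {a, b, c, g}  B4 = {a, c, f, g}  B5 = {a, d, f, g}  B6 = {d, f, g, h}
Tree: B1–B2, B2–B3, B3–B4, B4–B5, B5–B6
Every bag has size at most 4, so the width is 4 − 1 = 3 and tw(G) ≤ 3. For the lower bound: the 4 vertex sets {b,e,i}, {c}, {a}, {d,f,g,h} are disjoint, each induces a connected subgraph, and every pair is joined by at least one edge of G. Contracting each set to a single vertex therefore yields K_{4} as a minor, and since treewidth is minor-monotone, tw(G) ≥ tw(K_{4}) = 3. Combining the bounds, tw(G) = 3.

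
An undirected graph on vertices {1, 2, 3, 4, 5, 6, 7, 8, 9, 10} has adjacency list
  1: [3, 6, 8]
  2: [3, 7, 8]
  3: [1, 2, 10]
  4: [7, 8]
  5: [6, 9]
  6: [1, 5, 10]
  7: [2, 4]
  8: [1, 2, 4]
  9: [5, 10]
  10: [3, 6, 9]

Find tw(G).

2

A width-2 tree decomposition is:
Bags: B1 = {5, 9, 10}  B2 = {5, 6, 10}  B3 = {3, 6, 10}  B4 = {1, 3, 6}  B5 = {1, 2, 3}  B6 = {1, 2, 8}  B7 = {2, 7, 8}  B8 = {4, 7, 8}
Tree: B1–B2, B2–B3, B3–B4, B4–B5, B5–B6, B6–B7, B7–B8
Each bag holds 3 vertices, so the decomposition has width 2, which upper-bounds the treewidth. Since 9–5–6–10–9 is a cycle in G, G is not acyclic. Forests are exactly the graphs of treewidth ≤ 1, so tw(G) ≥ 2. The upper and lower bounds meet at 2, so that is the treewidth.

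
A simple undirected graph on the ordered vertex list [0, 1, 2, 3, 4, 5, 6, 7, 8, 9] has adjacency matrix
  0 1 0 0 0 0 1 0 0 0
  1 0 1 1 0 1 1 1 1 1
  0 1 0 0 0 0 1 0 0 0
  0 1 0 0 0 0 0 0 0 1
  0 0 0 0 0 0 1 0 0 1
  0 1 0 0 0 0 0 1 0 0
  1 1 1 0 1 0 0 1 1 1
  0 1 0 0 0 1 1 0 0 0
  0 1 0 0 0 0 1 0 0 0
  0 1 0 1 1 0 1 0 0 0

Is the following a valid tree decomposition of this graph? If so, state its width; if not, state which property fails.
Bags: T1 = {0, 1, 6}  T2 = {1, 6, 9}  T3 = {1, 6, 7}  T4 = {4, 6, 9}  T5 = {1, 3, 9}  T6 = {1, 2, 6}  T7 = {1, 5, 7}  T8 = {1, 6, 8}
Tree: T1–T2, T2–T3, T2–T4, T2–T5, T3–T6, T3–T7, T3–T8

Yes; width 2.

Every vertex of G appears in some bag (union = {0, 1, 2, 3, 4, 5, 6, 7, 8, 9}); every edge is covered by a bag; and for each vertex v the set of bags containing v is connected in the bag tree. The decomposition is therefore valid. The largest bag has 3 vertices, so the width is 2.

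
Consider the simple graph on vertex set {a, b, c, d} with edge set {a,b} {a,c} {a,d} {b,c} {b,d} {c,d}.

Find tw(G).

A width-3 tree decomposition is:
Bags: B1 = {a, b, c, d}
Tree: (single bag)
With just one bag of size 4, the width is 4 − 1 = 3, so tw(G) ≤ 3. On the other hand G contains the 4-clique {a, b, c, d}. A clique must lie in a single bag of any decomposition, so no decomposition can have width below 3. The upper and lower bounds meet at 3, so that is the treewidth.

3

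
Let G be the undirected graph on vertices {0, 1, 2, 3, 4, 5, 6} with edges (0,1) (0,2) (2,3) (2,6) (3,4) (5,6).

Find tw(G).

A width-1 tree decomposition is:
Bags: B1 = {0, 2}  B2 = {2, 6}  B3 = {5, 6}  B4 = {0, 1}  B5 = {2, 3}  B6 = {3, 4}
Tree: B1–B2, B2–B3, B1–B4, B2–B5, B5–B6
Every bag has size at most 2, so the width is 2 − 1 = 1 and tw(G) ≤ 1. Since G has at least one edge (e.g. 2–0), it is not an edgeless graph, so tw(G) ≥ 1. The upper and lower bounds meet at 1, so that is the treewidth.

1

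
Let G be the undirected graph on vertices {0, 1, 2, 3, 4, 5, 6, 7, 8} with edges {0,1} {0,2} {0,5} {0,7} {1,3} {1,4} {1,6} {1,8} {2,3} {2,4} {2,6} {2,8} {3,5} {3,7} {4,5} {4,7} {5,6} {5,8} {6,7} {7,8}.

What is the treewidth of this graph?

A width-4 tree decomposition is:
Bags: B1 = {1, 2, 5, 6, 7}  B2 = {0, 1, 2, 5, 7}  B3 = {1, 2, 4, 5, 7}  B4 = {1, 2, 5, 7, 8}  B5 = {1, 2, 3, 5, 7}
Tree: B1–B2, B2–B3, B3–B4, B4–B5
Each bag holds 5 vertices, so the decomposition has width 4, which upper-bounds the treewidth. For the lower bound: the 5 vertex sets {1,6}, {0,7}, {4,5}, {2}, {8} are disjoint, each induces a connected subgraph, and every pair is joined by at least one edge of G. Contracting each set to a single vertex therefore yields K_{5} as a minor, and since treewidth is minor-monotone, tw(G) ≥ tw(K_{5}) = 4. Hence tw(G) = 4 exactly.

4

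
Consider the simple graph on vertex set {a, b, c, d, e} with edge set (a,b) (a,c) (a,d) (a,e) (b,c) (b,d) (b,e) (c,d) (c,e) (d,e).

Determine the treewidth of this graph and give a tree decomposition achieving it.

Treewidth 4.
One such decomposition:
Bags: B1 = {a, b, c, d, e}
Tree: (single bag)

A single bag containing all 5 vertices is trivially a valid decomposition of width 4. Conversely, {a, b, c, d, e} is a clique of size 5, and the vertices of any clique must share a bag in every tree decomposition; so some bag has ≥ 5 vertices and tw(G) ≥ 4. Combining the bounds, tw(G) = 4.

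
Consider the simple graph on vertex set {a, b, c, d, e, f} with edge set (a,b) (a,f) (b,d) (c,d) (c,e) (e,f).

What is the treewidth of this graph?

2

A width-2 tree decomposition is:
Bags: B1 = {a, b, f}  B2 = {b, e, f}  B3 = {b, c, e}  B4 = {b, c, d}
Tree: B1–B2, B2–B3, B3–B4
The largest bag has 3 vertices, giving width 2; this decomposition certifies tw(G) ≤ 2. Since b–a–f–e–c–d–b is a cycle in G, G is not acyclic. Forests are exactly the graphs of treewidth ≤ 1, so tw(G) ≥ 2. Hence tw(G) = 2 exactly.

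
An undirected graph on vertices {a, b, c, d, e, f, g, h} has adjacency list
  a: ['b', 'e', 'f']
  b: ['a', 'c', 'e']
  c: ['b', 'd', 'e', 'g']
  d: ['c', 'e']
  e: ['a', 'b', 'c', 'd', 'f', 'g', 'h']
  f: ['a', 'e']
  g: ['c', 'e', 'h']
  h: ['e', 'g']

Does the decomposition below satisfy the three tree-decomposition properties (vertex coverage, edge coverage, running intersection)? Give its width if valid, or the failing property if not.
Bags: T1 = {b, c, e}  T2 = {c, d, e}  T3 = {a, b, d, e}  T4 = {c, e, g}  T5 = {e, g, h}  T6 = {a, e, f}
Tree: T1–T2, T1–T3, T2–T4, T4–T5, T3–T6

No — bags containing vertex d are not connected in the tree.

A tree decomposition must satisfy three properties: every vertex lies in some bag; for every edge, both endpoints lie together in some bag; and for every vertex, the bags containing it form a connected subtree. Here bags containing vertex d are not connected in the tree, so the decomposition is invalid.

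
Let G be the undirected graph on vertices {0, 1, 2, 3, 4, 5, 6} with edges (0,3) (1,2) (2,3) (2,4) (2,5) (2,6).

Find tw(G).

1

A width-1 tree decomposition is:
Bags: B1 = {1, 2}  B2 = {2, 3}  B3 = {0, 3}  B4 = {2, 4}  B5 = {2, 5}  B6 = {2, 6}
Tree: B1–B2, B2–B3, B2–B4, B4–B5, B5–B6
Each bag holds 2 vertices, so the decomposition has width 1, which upper-bounds the treewidth. G has an edge, so its treewidth is at least 1. Hence tw(G) = 1 exactly.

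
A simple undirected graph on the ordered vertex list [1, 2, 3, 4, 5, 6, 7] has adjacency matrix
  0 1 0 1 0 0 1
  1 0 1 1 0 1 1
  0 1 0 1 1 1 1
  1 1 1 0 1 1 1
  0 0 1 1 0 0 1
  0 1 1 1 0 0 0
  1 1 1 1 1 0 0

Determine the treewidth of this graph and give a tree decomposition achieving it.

Treewidth 3.
One such decomposition:
Bags: B1 = {1, 2, 4, 7}  B2 = {2, 3, 4, 7}  B3 = {2, 3, 4, 6}  B4 = {3, 4, 5, 7}
Tree: B1–B2, B2–B3, B2–B4

Every bag has size at most 4, so the width is 4 − 1 = 3 and tw(G) ≤ 3. For the lower bound, the 4 vertices {1, 2, 4, 7} are pairwise adjacent, and any tree decomposition puts a clique entirely inside one bag — forcing width ≥ 3. Therefore the treewidth is 3.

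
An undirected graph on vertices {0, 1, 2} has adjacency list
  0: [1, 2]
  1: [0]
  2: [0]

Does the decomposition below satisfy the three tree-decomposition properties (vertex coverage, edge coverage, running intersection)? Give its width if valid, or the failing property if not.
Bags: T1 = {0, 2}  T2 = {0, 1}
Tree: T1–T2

Yes; width 1.

Every vertex of G appears in some bag (union = {0, 1, 2}); every edge is covered by a bag; and for each vertex v the set of bags containing v is connected in the bag tree. The decomposition is therefore valid. The largest bag has 2 vertices, so the width is 1.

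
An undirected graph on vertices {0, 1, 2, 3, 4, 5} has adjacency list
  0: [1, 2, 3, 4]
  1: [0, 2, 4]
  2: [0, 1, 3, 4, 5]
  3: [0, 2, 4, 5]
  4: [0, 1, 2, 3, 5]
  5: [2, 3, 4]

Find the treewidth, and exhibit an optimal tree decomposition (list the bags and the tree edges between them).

Treewidth 3.
One optimal decomposition is:
Bags: B1 = {2, 3, 4, 5}  B2 = {0, 2, 3, 4}  B3 = {0, 1, 2, 4}
Tree: B1–B2, B2–B3

Each bag holds 4 vertices, so the decomposition has width 3, which upper-bounds the treewidth. On the other hand G contains the 4-clique {0, 1, 2, 4}. A clique must lie in a single bag of any decomposition, so no decomposition can have width below 3. Therefore the treewidth is 3.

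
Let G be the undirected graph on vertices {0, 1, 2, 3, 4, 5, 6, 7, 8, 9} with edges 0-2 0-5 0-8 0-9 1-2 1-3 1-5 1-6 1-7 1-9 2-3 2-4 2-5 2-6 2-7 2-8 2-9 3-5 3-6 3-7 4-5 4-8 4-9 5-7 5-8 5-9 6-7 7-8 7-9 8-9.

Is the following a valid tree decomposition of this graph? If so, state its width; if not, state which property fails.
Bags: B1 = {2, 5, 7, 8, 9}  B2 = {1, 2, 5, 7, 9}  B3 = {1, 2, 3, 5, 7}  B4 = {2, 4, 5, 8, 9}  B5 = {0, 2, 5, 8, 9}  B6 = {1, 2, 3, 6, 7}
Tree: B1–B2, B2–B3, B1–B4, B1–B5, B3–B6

Yes; width 4.

Vertex coverage: the bags together contain {0, 1, 2, 3, 4, 5, 6, 7, 8, 9}, the full vertex set. Edge coverage: each edge of G has both endpoints in at least one bag. Running intersection: for every vertex, the bags containing it form a connected subtree. All three properties hold, so this is a valid tree decomposition of width max|bag| − 1 = 4, and hence tw(G) ≤ 4.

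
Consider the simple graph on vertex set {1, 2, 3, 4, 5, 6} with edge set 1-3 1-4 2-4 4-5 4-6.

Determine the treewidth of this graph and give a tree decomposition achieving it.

Treewidth 1.
One such decomposition:
Bags: B1 = {2, 4}  B2 = {4, 6}  B3 = {1, 4}  B4 = {4, 5}  B5 = {1, 3}
Tree: B1–B2, B1–B3, B3–B4, B3–B5

The largest bag has 2 vertices, giving width 1; this decomposition certifies tw(G) ≤ 1. Any graph with an edge has treewidth ≥ 1, and G has the edge 4–2. Combining the bounds, tw(G) = 1.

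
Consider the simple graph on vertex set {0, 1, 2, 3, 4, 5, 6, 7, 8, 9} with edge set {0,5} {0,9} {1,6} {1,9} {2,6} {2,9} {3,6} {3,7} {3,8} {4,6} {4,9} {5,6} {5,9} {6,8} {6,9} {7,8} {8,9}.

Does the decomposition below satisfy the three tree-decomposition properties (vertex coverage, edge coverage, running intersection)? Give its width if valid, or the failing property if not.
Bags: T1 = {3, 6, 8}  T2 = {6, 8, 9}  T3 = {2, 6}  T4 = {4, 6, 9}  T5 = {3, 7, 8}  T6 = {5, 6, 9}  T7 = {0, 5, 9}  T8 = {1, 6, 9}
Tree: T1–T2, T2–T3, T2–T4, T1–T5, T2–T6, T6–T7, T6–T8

No — edge (9,2) lies in no bag.

A tree decomposition must satisfy three properties: every vertex lies in some bag; for every edge, both endpoints lie together in some bag; and for every vertex, the bags containing it form a connected subtree. Here edge (9,2) lies in no bag, so the decomposition is invalid.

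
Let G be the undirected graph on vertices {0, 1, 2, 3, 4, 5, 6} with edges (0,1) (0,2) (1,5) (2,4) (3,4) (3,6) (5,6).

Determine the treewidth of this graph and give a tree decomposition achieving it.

Treewidth 2.
One such decomposition:
Bags: B1 = {2, 3, 4}  B2 = {0, 2, 3}  B3 = {0, 1, 3}  B4 = {1, 3, 5}  B5 = {3, 5, 6}
Tree: B1–B2, B2–B3, B3–B4, B4–B5

Every bag has size at most 3, so the width is 3 − 1 = 2 and tw(G) ≤ 2. The edges 3–4–2–0–1–5–6–3 form a cycle, so G is not a tree and its treewidth is at least 2. Therefore the treewidth is 2.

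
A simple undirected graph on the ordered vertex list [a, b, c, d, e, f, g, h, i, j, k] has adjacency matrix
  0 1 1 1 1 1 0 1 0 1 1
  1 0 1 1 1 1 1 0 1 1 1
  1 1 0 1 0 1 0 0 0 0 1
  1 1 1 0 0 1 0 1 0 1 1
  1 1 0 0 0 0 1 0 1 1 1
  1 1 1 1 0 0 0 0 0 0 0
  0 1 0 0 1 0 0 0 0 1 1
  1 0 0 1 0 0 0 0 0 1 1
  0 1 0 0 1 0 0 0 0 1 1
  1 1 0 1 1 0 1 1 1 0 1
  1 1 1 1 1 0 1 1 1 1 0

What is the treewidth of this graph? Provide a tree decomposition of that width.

Treewidth 4.
Bags: B1 = {a, b, d, j, k}  B2 = {a, b, e, j, k}  B3 = {a, d, h, j, k}  B4 = {b, e, g, j, k}  B5 = {a, b, c, d, k}  B6 = {b, e, i, j, k}  B7 = {a, b, c, d, f}
Tree: B1–B2, B1–B3, B2–B4, B1–B5, B4–B6, B5–B7

Every bag has size at most 5, so the width is 5 − 1 = 4 and tw(G) ≤ 4. For the lower bound, the 5 vertices {a, b, c, d, f} are pairwise adjacent, and any tree decomposition puts a clique entirely inside one bag — forcing width ≥ 4. Therefore the treewidth is 4.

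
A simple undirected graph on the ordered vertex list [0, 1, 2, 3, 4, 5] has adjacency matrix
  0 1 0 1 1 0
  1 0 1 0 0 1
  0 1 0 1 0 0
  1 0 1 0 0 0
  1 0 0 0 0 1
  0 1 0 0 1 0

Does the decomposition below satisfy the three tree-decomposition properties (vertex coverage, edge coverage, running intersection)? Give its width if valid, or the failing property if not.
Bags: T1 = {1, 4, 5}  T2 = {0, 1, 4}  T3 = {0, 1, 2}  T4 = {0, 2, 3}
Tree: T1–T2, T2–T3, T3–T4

Vertex coverage: the bags together contain {0, 1, 2, 3, 4, 5}, the full vertex set. Edge coverage: each edge of G has both endpoints in at least one bag. Running intersection: for every vertex, the bags containing it form a connected subtree. All three properties hold, so this is a valid tree decomposition of width max|bag| − 1 = 2, and hence tw(G) ≤ 2.

Yes; width 2.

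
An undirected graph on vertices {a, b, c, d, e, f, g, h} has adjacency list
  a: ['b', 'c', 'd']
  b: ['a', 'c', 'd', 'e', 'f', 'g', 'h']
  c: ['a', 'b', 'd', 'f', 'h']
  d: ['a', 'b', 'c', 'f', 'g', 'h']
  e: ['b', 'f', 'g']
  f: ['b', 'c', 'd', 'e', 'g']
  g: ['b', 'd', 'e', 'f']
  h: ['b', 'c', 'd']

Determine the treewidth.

A width-3 tree decomposition is:
Bags: B1 = {b, d, f, g}  B2 = {b, c, d, f}  B3 = {b, e, f, g}  B4 = {b, c, d, h}  B5 = {a, b, c, d}
Tree: B1–B2, B1–B3, B2–B4, B2–B5
Each bag holds 4 vertices, so the decomposition has width 3, which upper-bounds the treewidth. For the lower bound, the 4 vertices {b, d, f, g} are pairwise adjacent, and any tree decomposition puts a clique entirely inside one bag — forcing width ≥ 3. Hence tw(G) = 3 exactly.

3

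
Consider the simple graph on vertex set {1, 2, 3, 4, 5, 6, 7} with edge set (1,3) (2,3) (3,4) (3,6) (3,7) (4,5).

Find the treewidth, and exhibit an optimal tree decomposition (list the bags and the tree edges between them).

Treewidth 1.
One such decomposition:
Bags: B1 = {3, 4}  B2 = {4, 5}  B3 = {2, 3}  B4 = {3, 6}  B5 = {1, 3}  B6 = {3, 7}
Tree: B1–B2, B1–B3, B3–B4, B3–B5, B5–B6

Each bag holds 2 vertices, so the decomposition has width 1, which upper-bounds the treewidth. G has an edge, so its treewidth is at least 1. Hence tw(G) = 1 exactly.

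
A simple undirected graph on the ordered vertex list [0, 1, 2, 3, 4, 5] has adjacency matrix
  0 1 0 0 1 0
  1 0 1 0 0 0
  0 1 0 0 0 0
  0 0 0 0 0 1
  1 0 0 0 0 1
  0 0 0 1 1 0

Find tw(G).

1

A width-1 tree decomposition is:
Bags: B1 = {1, 2}  B2 = {0, 1}  B3 = {0, 4}  B4 = {4, 5}  B5 = {3, 5}
Tree: B1–B2, B2–B3, B3–B4, B4–B5
The largest bag has 2 vertices, giving width 1; this decomposition certifies tw(G) ≤ 1. Since G has at least one edge (e.g. 2–1), it is not an edgeless graph, so tw(G) ≥ 1. Hence tw(G) = 1 exactly.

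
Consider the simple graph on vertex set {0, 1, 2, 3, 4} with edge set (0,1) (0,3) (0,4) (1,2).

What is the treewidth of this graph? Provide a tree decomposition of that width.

The largest bag has 2 vertices, giving width 1; this decomposition certifies tw(G) ≤ 1. Since G has at least one edge (e.g. 1–0), it is not an edgeless graph, so tw(G) ≥ 1. Combining the bounds, tw(G) = 1.

Treewidth 1.
One optimal decomposition is:
Bags: B1 = {0, 1}  B2 = {1, 2}  B3 = {0, 4}  B4 = {0, 3}
Tree: B1–B2, B1–B3, B3–B4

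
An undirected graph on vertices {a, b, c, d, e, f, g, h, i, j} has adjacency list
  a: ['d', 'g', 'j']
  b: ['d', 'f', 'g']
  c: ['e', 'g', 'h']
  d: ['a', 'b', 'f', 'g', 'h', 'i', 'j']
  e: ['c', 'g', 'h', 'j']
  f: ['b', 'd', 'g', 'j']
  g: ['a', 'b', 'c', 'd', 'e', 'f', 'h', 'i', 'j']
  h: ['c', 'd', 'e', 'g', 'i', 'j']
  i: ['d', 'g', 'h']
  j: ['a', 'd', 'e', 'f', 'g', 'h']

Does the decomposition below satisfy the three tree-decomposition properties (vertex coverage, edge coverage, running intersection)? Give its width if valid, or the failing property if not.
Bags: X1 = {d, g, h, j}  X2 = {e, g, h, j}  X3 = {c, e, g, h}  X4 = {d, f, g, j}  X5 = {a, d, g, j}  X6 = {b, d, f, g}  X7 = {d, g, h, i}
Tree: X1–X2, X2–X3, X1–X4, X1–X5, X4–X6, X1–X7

Vertex coverage: the bags together contain {a, b, c, d, e, f, g, h, i, j}, the full vertex set. Edge coverage: each edge of G has both endpoints in at least one bag. Running intersection: for every vertex, the bags containing it form a connected subtree. All three properties hold, so this is a valid tree decomposition of width max|bag| − 1 = 3, and hence tw(G) ≤ 3.

Yes; width 3.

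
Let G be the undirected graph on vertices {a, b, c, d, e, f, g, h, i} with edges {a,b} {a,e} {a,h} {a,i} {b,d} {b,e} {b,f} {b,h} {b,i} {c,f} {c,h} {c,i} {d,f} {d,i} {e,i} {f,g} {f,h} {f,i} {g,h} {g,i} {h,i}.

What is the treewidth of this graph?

3

A width-3 tree decomposition is:
Bags: B1 = {b, d, f, i}  B2 = {b, f, h, i}  B3 = {a, b, h, i}  B4 = {c, f, h, i}  B5 = {f, g, h, i}  B6 = {a, b, e, i}
Tree: B1–B2, B2–B3, B2–B4, B2–B5, B3–B6
Every bag has size at most 4, so the width is 4 − 1 = 3 and tw(G) ≤ 3. Conversely, {a, b, e, i} is a clique of size 4, and the vertices of any clique must share a bag in every tree decomposition; so some bag has ≥ 4 vertices and tw(G) ≥ 3. The upper and lower bounds meet at 3, so that is the treewidth.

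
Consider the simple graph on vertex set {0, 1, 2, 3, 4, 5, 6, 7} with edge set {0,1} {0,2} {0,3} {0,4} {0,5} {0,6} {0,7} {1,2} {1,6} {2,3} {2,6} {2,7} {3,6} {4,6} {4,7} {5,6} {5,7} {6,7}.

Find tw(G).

A width-3 tree decomposition is:
Bags: B1 = {0, 2, 3, 6}  B2 = {0, 1, 2, 6}  B3 = {0, 2, 6, 7}  B4 = {0, 4, 6, 7}  B5 = {0, 5, 6, 7}
Tree: B1–B2, B2–B3, B3–B4, B3–B5
Each bag holds 4 vertices, so the decomposition has width 3, which upper-bounds the treewidth. On the other hand G contains the 4-clique {0, 1, 2, 6}. A clique must lie in a single bag of any decomposition, so no decomposition can have width below 3. Combining the bounds, tw(G) = 3.

3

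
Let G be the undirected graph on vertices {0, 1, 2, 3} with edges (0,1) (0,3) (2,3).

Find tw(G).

A width-1 tree decomposition is:
Bags: B1 = {0, 1}  B2 = {0, 3}  B3 = {2, 3}
Tree: B1–B2, B2–B3
The largest bag has 2 vertices, giving width 1; this decomposition certifies tw(G) ≤ 1. Since G has at least one edge (e.g. 1–0), it is not an edgeless graph, so tw(G) ≥ 1. Therefore the treewidth is 1.

1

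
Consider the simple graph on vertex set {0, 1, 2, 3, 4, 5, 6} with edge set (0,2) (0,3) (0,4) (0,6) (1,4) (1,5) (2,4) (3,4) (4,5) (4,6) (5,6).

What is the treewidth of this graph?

A width-2 tree decomposition is:
Bags: B1 = {0, 2, 4}  B2 = {0, 3, 4}  B3 = {0, 4, 6}  B4 = {4, 5, 6}  B5 = {1, 4, 5}
Tree: B1–B2, B1–B3, B3–B4, B4–B5
The largest bag has 3 vertices, giving width 2; this decomposition certifies tw(G) ≤ 2. On the other hand G contains the 3-clique {0, 2, 4}. A clique must lie in a single bag of any decomposition, so no decomposition can have width below 2. The upper and lower bounds meet at 2, so that is the treewidth.

2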